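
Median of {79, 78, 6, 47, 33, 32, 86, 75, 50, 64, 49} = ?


Sorted: 6, 32, 33, 47, 49, 50, 64, 75, 78, 79, 86
n = 11 (odd)
Middle value = 50

Median = 50


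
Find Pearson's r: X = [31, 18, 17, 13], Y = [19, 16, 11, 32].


Mean X = 19.7500, Mean Y = 19.5000
SD X = 6.759253, SD Y = 7.762087
Cov = -15.125000
r = -15.125000/(6.759253*7.762087) = -0.2883

r = -0.2883


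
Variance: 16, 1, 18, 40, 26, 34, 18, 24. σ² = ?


Mean = 22.1250
Squared deviations: 37.5156, 446.2656, 17.0156, 319.5156, 15.0156, 141.0156, 17.0156, 3.5156
Sum = 996.8750
Variance = 996.8750/8 = 124.6094

Variance = 124.6094


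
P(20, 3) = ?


P(20,3) = 20!/17!
= 2432902008176640000/355687428096000
= 6840

P(20,3) = 6840


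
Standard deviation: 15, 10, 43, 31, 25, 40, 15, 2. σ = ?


Mean = 22.6250
Variance = 186.7344
SD = sqrt(186.7344) = 13.6651

SD = 13.6651


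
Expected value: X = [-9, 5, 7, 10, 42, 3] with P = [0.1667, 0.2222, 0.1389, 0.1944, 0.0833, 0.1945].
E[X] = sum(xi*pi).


E[X] = -9*0.1667 + 5*0.2222 + 7*0.1389 + 10*0.1944 + 42*0.0833 + 3*0.1945
= -1.5003 + 1.1110 + 0.9723 + 1.9440 + 3.4986 + 0.5835
= 6.6091

E[X] = 6.6091


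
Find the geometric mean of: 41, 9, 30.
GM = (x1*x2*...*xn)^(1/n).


Product = 41 × 9 × 30 = 11070
GM = 11070^(1/3) = 22.2869

GM = 22.2869


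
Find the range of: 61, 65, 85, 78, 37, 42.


Max = 85, Min = 37
Range = 85 - 37 = 48

Range = 48


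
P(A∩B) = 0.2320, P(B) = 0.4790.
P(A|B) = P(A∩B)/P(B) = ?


P(A|B) = 0.2320/0.4790 = 0.4843

P(A|B) = 0.4843


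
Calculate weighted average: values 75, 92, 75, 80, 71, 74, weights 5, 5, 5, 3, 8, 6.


Numerator = 75*5 + 92*5 + 75*5 + 80*3 + 71*8 + 74*6 = 2462
Denominator = 5 + 5 + 5 + 3 + 8 + 6 = 32
WM = 2462/32 = 76.9375

WM = 76.9375


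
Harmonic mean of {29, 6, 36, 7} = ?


Sum of reciprocals = 1/29 + 1/6 + 1/36 + 1/7 = 0.371784
HM = 4/0.371784 = 10.7589

HM = 10.7589


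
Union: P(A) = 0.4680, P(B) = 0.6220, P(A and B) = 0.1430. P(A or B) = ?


P(A∪B) = 0.4680 + 0.6220 - 0.1430
= 1.0900 - 0.1430
= 0.9470

P(A∪B) = 0.9470


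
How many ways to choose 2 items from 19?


C(19,2) = 19!/(2! × 17!)
= 121645100408832000/(2 × 355687428096000)
= 171

C(19,2) = 171


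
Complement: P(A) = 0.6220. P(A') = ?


P(not A) = 1 - 0.6220 = 0.3780

P(not A) = 0.3780


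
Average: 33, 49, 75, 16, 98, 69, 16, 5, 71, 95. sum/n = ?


Sum = 33 + 49 + 75 + 16 + 98 + 69 + 16 + 5 + 71 + 95 = 527
n = 10
Mean = 527/10 = 52.7000

Mean = 52.7000


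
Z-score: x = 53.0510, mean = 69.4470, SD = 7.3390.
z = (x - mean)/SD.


z = (53.0510 - 69.4470)/7.3390
= -16.3960/7.3390
= -2.2341

z = -2.2341


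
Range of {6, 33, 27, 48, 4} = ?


Max = 48, Min = 4
Range = 48 - 4 = 44

Range = 44


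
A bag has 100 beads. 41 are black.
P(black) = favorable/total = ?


P = 41/100 = 0.4100

P = 0.4100


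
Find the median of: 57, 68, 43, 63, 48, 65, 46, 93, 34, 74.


Sorted: 34, 43, 46, 48, 57, 63, 65, 68, 74, 93
n = 10 (even)
Middle values: 57 and 63
Median = (57+63)/2 = 60.0000

Median = 60.0000


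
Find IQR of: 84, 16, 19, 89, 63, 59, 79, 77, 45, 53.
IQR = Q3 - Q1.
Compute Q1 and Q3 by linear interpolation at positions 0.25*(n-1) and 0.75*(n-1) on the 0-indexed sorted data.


Sorted: 16, 19, 45, 53, 59, 63, 77, 79, 84, 89
Q1 (25th %ile) = 47.0000
Q3 (75th %ile) = 78.5000
IQR = 78.5000 - 47.0000 = 31.5000

IQR = 31.5000


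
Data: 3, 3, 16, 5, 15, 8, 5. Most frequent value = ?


Frequencies: 3:2, 5:2, 8:1, 15:1, 16:1
Max frequency = 2
Mode = 3, 5

Mode = 3, 5


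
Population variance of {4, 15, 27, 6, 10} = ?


Mean = 12.4000
Squared deviations: 70.5600, 6.7600, 213.1600, 40.9600, 5.7600
Sum = 337.2000
Variance = 337.2000/5 = 67.4400

Variance = 67.4400


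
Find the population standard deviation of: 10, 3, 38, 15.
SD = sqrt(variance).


Mean = 16.5000
Variance = 172.2500
SD = sqrt(172.2500) = 13.1244

SD = 13.1244


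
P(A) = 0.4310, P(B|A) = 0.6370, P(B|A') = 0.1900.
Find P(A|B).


P(B) = P(B|A)*P(A) + P(B|A')*P(A')
= 0.6370*0.4310 + 0.1900*0.5690
= 0.274547 + 0.108110 = 0.382657
P(A|B) = 0.274547/0.382657 = 0.7175

P(A|B) = 0.7175


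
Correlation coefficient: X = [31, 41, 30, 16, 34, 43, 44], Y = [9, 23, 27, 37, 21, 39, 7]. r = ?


Mean X = 34.1429, Mean Y = 23.2857
SD X = 9.093617, SD Y = 11.485572
Cov = -34.612245
r = -34.612245/(9.093617*11.485572) = -0.3314

r = -0.3314


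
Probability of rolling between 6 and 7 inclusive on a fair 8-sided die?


Favorable outcomes (6 ≤ roll ≤ 7): 2
Total outcomes = 8
P = 2/8 = 0.2500

P = 0.2500


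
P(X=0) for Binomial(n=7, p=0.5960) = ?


C(7,0) = 1
p^0 = 1.000000
(1-p)^7 = 0.001757
P = 1 * 1.000000 * 0.001757 = 0.0018

P(X=0) = 0.0018


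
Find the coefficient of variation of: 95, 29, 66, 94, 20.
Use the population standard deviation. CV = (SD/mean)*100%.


Mean = 60.8000
SD = 31.5430
CV = (31.5430/60.8000)*100 = 51.8799%

CV = 51.8799%


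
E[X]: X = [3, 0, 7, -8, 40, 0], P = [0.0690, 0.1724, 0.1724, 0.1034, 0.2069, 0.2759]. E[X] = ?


E[X] = 3*0.0690 + 0*0.1724 + 7*0.1724 - 8*0.1034 + 40*0.2069 + 0*0.2759
= 0.2070 + 0 + 1.2068 - 0.8272 + 8.2760 + 0
= 8.8626

E[X] = 8.8626


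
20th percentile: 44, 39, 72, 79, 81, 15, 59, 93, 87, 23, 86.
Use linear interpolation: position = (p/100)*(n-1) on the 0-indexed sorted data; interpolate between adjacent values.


Sorted: 15, 23, 39, 44, 59, 72, 79, 81, 86, 87, 93
n = 11
Index = 20/100 * 10 = 2.0000
Lower = data[2] = 39, Upper = data[3] = 44
P20 = 39 + 0*(5) = 39.0000

P20 = 39.0000


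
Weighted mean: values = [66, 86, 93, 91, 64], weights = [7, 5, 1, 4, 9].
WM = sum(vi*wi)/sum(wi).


Numerator = 66*7 + 86*5 + 93*1 + 91*4 + 64*9 = 1925
Denominator = 7 + 5 + 1 + 4 + 9 = 26
WM = 1925/26 = 74.0385

WM = 74.0385


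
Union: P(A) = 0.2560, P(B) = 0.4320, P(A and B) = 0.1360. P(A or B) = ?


P(A∪B) = 0.2560 + 0.4320 - 0.1360
= 0.6880 - 0.1360
= 0.5520

P(A∪B) = 0.5520


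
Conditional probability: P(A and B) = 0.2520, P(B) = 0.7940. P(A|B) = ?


P(A|B) = 0.2520/0.7940 = 0.3174

P(A|B) = 0.3174


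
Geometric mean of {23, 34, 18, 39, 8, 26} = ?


Product = 23 × 34 × 18 × 39 × 8 × 26 = 114184512
GM = 114184512^(1/6) = 22.0259

GM = 22.0259


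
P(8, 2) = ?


P(8,2) = 8!/6!
= 40320/720
= 56

P(8,2) = 56


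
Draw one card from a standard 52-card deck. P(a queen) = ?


4 queens in 52 cards
P = 4/52 = 0.0769

P = 0.0769


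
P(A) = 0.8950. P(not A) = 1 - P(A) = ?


P(not A) = 1 - 0.8950 = 0.1050

P(not A) = 0.1050


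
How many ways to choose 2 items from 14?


C(14,2) = 14!/(2! × 12!)
= 87178291200/(2 × 479001600)
= 91

C(14,2) = 91


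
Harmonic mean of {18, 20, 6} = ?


Sum of reciprocals = 1/18 + 1/20 + 1/6 = 0.272222
HM = 3/0.272222 = 11.0204

HM = 11.0204


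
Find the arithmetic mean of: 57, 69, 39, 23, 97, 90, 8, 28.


Sum = 57 + 69 + 39 + 23 + 97 + 90 + 8 + 28 = 411
n = 8
Mean = 411/8 = 51.3750

Mean = 51.3750


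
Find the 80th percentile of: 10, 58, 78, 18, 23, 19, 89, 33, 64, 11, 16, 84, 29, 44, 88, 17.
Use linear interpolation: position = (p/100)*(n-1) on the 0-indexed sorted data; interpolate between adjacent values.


Sorted: 10, 11, 16, 17, 18, 19, 23, 29, 33, 44, 58, 64, 78, 84, 88, 89
n = 16
Index = 80/100 * 15 = 12.0000
Lower = data[12] = 78, Upper = data[13] = 84
P80 = 78 + 0*(6) = 78.0000

P80 = 78.0000


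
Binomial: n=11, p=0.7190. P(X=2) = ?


C(11,2) = 55
p^2 = 0.516961
(1-p)^9 = 1.092338e-05
P = 55 * 0.516961 * 1.092338e-05 = 0.0003

P(X=2) = 0.0003


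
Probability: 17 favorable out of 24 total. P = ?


P = 17/24 = 0.7083

P = 0.7083


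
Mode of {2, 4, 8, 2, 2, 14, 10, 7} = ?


Frequencies: 2:3, 4:1, 7:1, 8:1, 10:1, 14:1
Max frequency = 3
Mode = 2

Mode = 2


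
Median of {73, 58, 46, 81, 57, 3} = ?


Sorted: 3, 46, 57, 58, 73, 81
n = 6 (even)
Middle values: 57 and 58
Median = (57+58)/2 = 57.5000

Median = 57.5000


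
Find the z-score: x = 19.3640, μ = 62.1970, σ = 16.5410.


z = (19.3640 - 62.1970)/16.5410
= -42.8330/16.5410
= -2.5895

z = -2.5895


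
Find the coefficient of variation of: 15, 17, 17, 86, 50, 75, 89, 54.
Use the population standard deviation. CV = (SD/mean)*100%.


Mean = 50.3750
SD = 29.2828
CV = (29.2828/50.3750)*100 = 58.1297%

CV = 58.1297%


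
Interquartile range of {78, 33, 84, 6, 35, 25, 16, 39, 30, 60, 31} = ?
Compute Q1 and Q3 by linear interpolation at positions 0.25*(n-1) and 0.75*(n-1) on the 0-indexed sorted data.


Sorted: 6, 16, 25, 30, 31, 33, 35, 39, 60, 78, 84
Q1 (25th %ile) = 27.5000
Q3 (75th %ile) = 49.5000
IQR = 49.5000 - 27.5000 = 22.0000

IQR = 22.0000


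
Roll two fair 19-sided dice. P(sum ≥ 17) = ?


Total outcomes = 19×19 = 361
Favorable (sum ≥ 17): 241
P = 241/361 = 0.6676

P = 0.6676


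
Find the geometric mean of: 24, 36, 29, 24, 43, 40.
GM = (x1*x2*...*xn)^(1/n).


Product = 24 × 36 × 29 × 24 × 43 × 40 = 1034311680
GM = 1034311680^(1/6) = 31.8011

GM = 31.8011


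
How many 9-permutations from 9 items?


P(9,9) = 9!/0!
= 362880/1
= 362880

P(9,9) = 362880


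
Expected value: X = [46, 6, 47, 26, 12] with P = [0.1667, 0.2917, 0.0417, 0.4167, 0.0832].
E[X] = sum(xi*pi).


E[X] = 46*0.1667 + 6*0.2917 + 47*0.0417 + 26*0.4167 + 12*0.0832
= 7.6682 + 1.7502 + 1.9599 + 10.8342 + 0.9984
= 23.2109

E[X] = 23.2109


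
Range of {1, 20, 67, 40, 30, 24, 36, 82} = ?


Max = 82, Min = 1
Range = 82 - 1 = 81

Range = 81


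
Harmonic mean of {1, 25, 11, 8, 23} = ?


Sum of reciprocals = 1/1 + 1/25 + 1/11 + 1/8 + 1/23 = 1.299387
HM = 5/1.299387 = 3.8480

HM = 3.8480


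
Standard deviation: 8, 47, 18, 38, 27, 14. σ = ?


Mean = 25.3333
Variance = 185.8889
SD = sqrt(185.8889) = 13.6341

SD = 13.6341


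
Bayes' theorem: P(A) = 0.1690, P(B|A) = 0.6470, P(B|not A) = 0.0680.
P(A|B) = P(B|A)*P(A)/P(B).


P(B) = P(B|A)*P(A) + P(B|A')*P(A')
= 0.6470*0.1690 + 0.0680*0.8310
= 0.109343 + 0.056508 = 0.165851
P(A|B) = 0.109343/0.165851 = 0.6593

P(A|B) = 0.6593


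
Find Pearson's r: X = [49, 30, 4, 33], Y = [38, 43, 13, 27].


Mean X = 29.0000, Mean Y = 30.2500
SD X = 16.140012, SD Y = 11.519006
Cov = 146.500000
r = 146.500000/(16.140012*11.519006) = 0.7880

r = 0.7880


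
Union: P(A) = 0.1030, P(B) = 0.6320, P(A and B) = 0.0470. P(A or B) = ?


P(A∪B) = 0.1030 + 0.6320 - 0.0470
= 0.7350 - 0.0470
= 0.6880

P(A∪B) = 0.6880


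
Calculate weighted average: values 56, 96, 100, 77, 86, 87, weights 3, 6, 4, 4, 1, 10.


Numerator = 56*3 + 96*6 + 100*4 + 77*4 + 86*1 + 87*10 = 2408
Denominator = 3 + 6 + 4 + 4 + 1 + 10 = 28
WM = 2408/28 = 86.0000

WM = 86.0000


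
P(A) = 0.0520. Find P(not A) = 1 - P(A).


P(not A) = 1 - 0.0520 = 0.9480

P(not A) = 0.9480


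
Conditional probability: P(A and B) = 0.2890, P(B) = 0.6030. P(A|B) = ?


P(A|B) = 0.2890/0.6030 = 0.4793

P(A|B) = 0.4793


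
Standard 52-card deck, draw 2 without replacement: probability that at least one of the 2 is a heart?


P(at least one) = 1 - P(none)
P(none) = (39/52) × (38/51) = 0.558824
P(at least one) = 1 - 0.558824 = 0.4412

P = 0.4412


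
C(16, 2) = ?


C(16,2) = 16!/(2! × 14!)
= 20922789888000/(2 × 87178291200)
= 120

C(16,2) = 120


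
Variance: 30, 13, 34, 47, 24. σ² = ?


Mean = 29.6000
Squared deviations: 0.1600, 275.5600, 19.3600, 302.7600, 31.3600
Sum = 629.2000
Variance = 629.2000/5 = 125.8400

Variance = 125.8400


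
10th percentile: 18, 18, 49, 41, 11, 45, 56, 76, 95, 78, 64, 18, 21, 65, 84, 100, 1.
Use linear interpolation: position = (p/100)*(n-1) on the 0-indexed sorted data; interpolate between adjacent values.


Sorted: 1, 11, 18, 18, 18, 21, 41, 45, 49, 56, 64, 65, 76, 78, 84, 95, 100
n = 17
Index = 10/100 * 16 = 1.6000
Lower = data[1] = 11, Upper = data[2] = 18
P10 = 11 + 0.6000*(7) = 15.2000

P10 = 15.2000


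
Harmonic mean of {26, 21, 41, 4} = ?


Sum of reciprocals = 1/26 + 1/21 + 1/41 + 1/4 = 0.360471
HM = 4/0.360471 = 11.0966

HM = 11.0966


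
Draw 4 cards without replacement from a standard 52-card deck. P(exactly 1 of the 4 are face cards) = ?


Hypergeometric: P(X=1) = C(12,1)·C(40,3) / C(52,4)
= 12 × 9880 / 270725
= 118560/270725 = 0.4379

P = 0.4379


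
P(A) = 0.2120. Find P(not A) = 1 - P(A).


P(not A) = 1 - 0.2120 = 0.7880

P(not A) = 0.7880


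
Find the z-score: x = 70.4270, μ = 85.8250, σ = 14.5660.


z = (70.4270 - 85.8250)/14.5660
= -15.3980/14.5660
= -1.0571

z = -1.0571


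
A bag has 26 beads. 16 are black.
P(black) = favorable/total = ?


P = 16/26 = 0.6154

P = 0.6154


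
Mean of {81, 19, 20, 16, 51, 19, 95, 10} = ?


Sum = 81 + 19 + 20 + 16 + 51 + 19 + 95 + 10 = 311
n = 8
Mean = 311/8 = 38.8750

Mean = 38.8750


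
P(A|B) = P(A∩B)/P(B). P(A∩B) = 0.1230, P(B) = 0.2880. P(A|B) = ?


P(A|B) = 0.1230/0.2880 = 0.4271

P(A|B) = 0.4271


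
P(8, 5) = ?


P(8,5) = 8!/3!
= 40320/6
= 6720

P(8,5) = 6720


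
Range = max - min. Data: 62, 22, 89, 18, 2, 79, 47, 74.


Max = 89, Min = 2
Range = 89 - 2 = 87

Range = 87


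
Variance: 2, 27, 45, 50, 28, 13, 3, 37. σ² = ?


Mean = 25.6250
Squared deviations: 558.1406, 1.8906, 375.3906, 594.1406, 5.6406, 159.3906, 511.8906, 129.3906
Sum = 2335.8750
Variance = 2335.8750/8 = 291.9844

Variance = 291.9844


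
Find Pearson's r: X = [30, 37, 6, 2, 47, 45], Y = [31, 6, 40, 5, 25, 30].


Mean X = 27.8333, Mean Y = 22.8333
SD X = 17.770919, SD Y = 13.030946
Cov = 18.972222
r = 18.972222/(17.770919*13.030946) = 0.0819

r = 0.0819


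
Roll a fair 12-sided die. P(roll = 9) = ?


Favorable outcomes (roll = 9): 1
Total outcomes = 12
P = 1/12 = 0.0833

P = 0.0833


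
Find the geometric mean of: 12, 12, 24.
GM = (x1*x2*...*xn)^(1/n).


Product = 12 × 12 × 24 = 3456
GM = 3456^(1/3) = 15.1191

GM = 15.1191


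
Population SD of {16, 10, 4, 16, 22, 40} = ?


Mean = 18.0000
Variance = 128.0000
SD = sqrt(128.0000) = 11.3137

SD = 11.3137


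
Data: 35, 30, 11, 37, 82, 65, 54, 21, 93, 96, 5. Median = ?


Sorted: 5, 11, 21, 30, 35, 37, 54, 65, 82, 93, 96
n = 11 (odd)
Middle value = 37

Median = 37


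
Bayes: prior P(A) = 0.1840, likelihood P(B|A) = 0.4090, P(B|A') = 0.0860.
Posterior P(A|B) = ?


P(B) = P(B|A)*P(A) + P(B|A')*P(A')
= 0.4090*0.1840 + 0.0860*0.8160
= 0.075256 + 0.070176 = 0.145432
P(A|B) = 0.075256/0.145432 = 0.5175

P(A|B) = 0.5175


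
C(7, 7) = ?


C(7,7) = 7!/(7! × 0!)
= 5040/(5040 × 1)
= 1

C(7,7) = 1


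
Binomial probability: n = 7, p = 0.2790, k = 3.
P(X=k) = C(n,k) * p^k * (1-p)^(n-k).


C(7,3) = 35
p^3 = 0.021718
(1-p)^4 = 0.270235
P = 35 * 0.021718 * 0.270235 = 0.2054

P(X=3) = 0.2054


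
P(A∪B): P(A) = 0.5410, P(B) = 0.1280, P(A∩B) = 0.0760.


P(A∪B) = 0.5410 + 0.1280 - 0.0760
= 0.6690 - 0.0760
= 0.5930

P(A∪B) = 0.5930


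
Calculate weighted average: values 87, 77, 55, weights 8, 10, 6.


Numerator = 87*8 + 77*10 + 55*6 = 1796
Denominator = 8 + 10 + 6 = 24
WM = 1796/24 = 74.8333

WM = 74.8333


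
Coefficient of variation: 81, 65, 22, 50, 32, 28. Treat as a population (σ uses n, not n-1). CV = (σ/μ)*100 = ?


Mean = 46.3333
SD = 21.2027
CV = (21.2027/46.3333)*100 = 45.7613%

CV = 45.7613%


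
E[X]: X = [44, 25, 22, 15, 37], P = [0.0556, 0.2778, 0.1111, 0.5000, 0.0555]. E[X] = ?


E[X] = 44*0.0556 + 25*0.2778 + 22*0.1111 + 15*0.5000 + 37*0.0555
= 2.4464 + 6.9450 + 2.4442 + 7.5000 + 2.0535
= 21.3891

E[X] = 21.3891


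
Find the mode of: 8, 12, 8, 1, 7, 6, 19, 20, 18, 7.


Frequencies: 1:1, 6:1, 7:2, 8:2, 12:1, 18:1, 19:1, 20:1
Max frequency = 2
Mode = 7, 8

Mode = 7, 8


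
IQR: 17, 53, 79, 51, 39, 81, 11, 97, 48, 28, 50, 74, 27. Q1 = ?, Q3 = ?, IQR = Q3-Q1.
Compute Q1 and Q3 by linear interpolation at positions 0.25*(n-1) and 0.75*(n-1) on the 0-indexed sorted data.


Sorted: 11, 17, 27, 28, 39, 48, 50, 51, 53, 74, 79, 81, 97
Q1 (25th %ile) = 28.0000
Q3 (75th %ile) = 74.0000
IQR = 74.0000 - 28.0000 = 46.0000

IQR = 46.0000


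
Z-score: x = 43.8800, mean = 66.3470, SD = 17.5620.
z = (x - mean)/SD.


z = (43.8800 - 66.3470)/17.5620
= -22.4670/17.5620
= -1.2793

z = -1.2793


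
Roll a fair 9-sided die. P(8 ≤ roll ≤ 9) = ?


Favorable outcomes (8 ≤ roll ≤ 9): 2
Total outcomes = 9
P = 2/9 = 0.2222

P = 0.2222


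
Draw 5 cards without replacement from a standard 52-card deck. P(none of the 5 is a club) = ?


P(no clubs) = (39/52) × (38/51) × (37/50) × (36/49) × (35/48)
= 0.2215

P = 0.2215


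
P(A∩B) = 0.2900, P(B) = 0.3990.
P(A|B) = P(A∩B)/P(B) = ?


P(A|B) = 0.2900/0.3990 = 0.7268

P(A|B) = 0.7268


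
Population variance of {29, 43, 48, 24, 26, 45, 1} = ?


Mean = 30.8571
Squared deviations: 3.4490, 147.4490, 293.8776, 47.0204, 23.5918, 200.0204, 891.4490
Sum = 1606.8571
Variance = 1606.8571/7 = 229.5510

Variance = 229.5510


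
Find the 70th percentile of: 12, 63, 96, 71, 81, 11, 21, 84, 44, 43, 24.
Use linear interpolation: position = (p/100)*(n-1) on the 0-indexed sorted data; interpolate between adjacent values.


Sorted: 11, 12, 21, 24, 43, 44, 63, 71, 81, 84, 96
n = 11
Index = 70/100 * 10 = 7.0000
Lower = data[7] = 71, Upper = data[8] = 81
P70 = 71 + 0*(10) = 71.0000

P70 = 71.0000


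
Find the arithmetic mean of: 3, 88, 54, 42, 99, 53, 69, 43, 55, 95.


Sum = 3 + 88 + 54 + 42 + 99 + 53 + 69 + 43 + 55 + 95 = 601
n = 10
Mean = 601/10 = 60.1000

Mean = 60.1000


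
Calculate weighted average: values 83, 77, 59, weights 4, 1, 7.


Numerator = 83*4 + 77*1 + 59*7 = 822
Denominator = 4 + 1 + 7 = 12
WM = 822/12 = 68.5000

WM = 68.5000


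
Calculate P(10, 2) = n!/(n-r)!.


P(10,2) = 10!/8!
= 3628800/40320
= 90

P(10,2) = 90


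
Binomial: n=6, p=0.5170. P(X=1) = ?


C(6,1) = 6
p^1 = 0.517000
(1-p)^5 = 0.026287
P = 6 * 0.517000 * 0.026287 = 0.0815

P(X=1) = 0.0815


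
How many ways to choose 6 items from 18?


C(18,6) = 18!/(6! × 12!)
= 6402373705728000/(720 × 479001600)
= 18564

C(18,6) = 18564


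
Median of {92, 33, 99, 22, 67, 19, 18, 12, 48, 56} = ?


Sorted: 12, 18, 19, 22, 33, 48, 56, 67, 92, 99
n = 10 (even)
Middle values: 33 and 48
Median = (33+48)/2 = 40.5000

Median = 40.5000


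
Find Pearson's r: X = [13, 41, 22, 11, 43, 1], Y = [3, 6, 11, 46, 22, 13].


Mean X = 21.8333, Mean Y = 16.8333
SD X = 15.517911, SD Y = 14.345925
Cov = -35.527778
r = -35.527778/(15.517911*14.345925) = -0.1596

r = -0.1596


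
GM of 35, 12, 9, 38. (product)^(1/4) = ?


Product = 35 × 12 × 9 × 38 = 143640
GM = 143640^(1/4) = 19.4679

GM = 19.4679


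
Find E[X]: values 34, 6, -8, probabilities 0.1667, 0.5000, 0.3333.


E[X] = 34*0.1667 + 6*0.5000 - 8*0.3333
= 5.6678 + 3.0000 - 2.6664
= 6.0014

E[X] = 6.0014


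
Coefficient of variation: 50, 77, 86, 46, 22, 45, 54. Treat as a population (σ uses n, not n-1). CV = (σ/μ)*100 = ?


Mean = 54.2857
SD = 19.7753
CV = (19.7753/54.2857)*100 = 36.4281%

CV = 36.4281%


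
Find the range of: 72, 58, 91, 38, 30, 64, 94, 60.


Max = 94, Min = 30
Range = 94 - 30 = 64

Range = 64


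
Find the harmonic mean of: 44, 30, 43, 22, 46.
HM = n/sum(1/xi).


Sum of reciprocals = 1/44 + 1/30 + 1/43 + 1/22 + 1/46 = 0.146510
HM = 5/0.146510 = 34.1273

HM = 34.1273


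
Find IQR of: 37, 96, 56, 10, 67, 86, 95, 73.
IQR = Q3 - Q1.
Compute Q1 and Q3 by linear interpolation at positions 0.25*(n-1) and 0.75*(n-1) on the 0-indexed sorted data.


Sorted: 10, 37, 56, 67, 73, 86, 95, 96
Q1 (25th %ile) = 51.2500
Q3 (75th %ile) = 88.2500
IQR = 88.2500 - 51.2500 = 37.0000

IQR = 37.0000


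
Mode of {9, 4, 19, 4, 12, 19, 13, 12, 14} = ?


Frequencies: 4:2, 9:1, 12:2, 13:1, 14:1, 19:2
Max frequency = 2
Mode = 4, 12, 19

Mode = 4, 12, 19


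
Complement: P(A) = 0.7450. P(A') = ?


P(not A) = 1 - 0.7450 = 0.2550

P(not A) = 0.2550


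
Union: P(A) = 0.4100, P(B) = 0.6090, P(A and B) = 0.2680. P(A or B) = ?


P(A∪B) = 0.4100 + 0.6090 - 0.2680
= 1.0190 - 0.2680
= 0.7510

P(A∪B) = 0.7510


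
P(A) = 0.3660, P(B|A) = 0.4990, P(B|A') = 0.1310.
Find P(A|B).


P(B) = P(B|A)*P(A) + P(B|A')*P(A')
= 0.4990*0.3660 + 0.1310*0.6340
= 0.182634 + 0.083054 = 0.265688
P(A|B) = 0.182634/0.265688 = 0.6874

P(A|B) = 0.6874


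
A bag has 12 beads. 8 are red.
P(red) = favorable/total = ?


P = 8/12 = 0.6667

P = 0.6667


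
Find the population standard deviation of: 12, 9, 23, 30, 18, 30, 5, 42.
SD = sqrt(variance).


Mean = 21.1250
Variance = 137.1094
SD = sqrt(137.1094) = 11.7094

SD = 11.7094


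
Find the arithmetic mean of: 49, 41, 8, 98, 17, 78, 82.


Sum = 49 + 41 + 8 + 98 + 17 + 78 + 82 = 373
n = 7
Mean = 373/7 = 53.2857

Mean = 53.2857


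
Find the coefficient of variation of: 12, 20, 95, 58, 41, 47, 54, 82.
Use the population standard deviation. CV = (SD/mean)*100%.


Mean = 51.1250
SD = 26.3460
CV = (26.3460/51.1250)*100 = 51.5324%

CV = 51.5324%


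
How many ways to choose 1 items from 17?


C(17,1) = 17!/(1! × 16!)
= 355687428096000/(1 × 20922789888000)
= 17

C(17,1) = 17


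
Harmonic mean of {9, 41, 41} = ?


Sum of reciprocals = 1/9 + 1/41 + 1/41 = 0.159892
HM = 3/0.159892 = 18.7627

HM = 18.7627


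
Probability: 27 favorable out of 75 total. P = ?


P = 27/75 = 0.3600

P = 0.3600


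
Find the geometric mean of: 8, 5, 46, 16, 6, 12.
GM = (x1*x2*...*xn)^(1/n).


Product = 8 × 5 × 46 × 16 × 6 × 12 = 2119680
GM = 2119680^(1/6) = 11.3339

GM = 11.3339


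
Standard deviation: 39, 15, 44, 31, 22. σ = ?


Mean = 30.2000
Variance = 113.3600
SD = sqrt(113.3600) = 10.6471

SD = 10.6471


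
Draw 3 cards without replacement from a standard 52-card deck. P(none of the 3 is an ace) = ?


P(no aces) = (48/52) × (47/51) × (46/50)
= 0.7826

P = 0.7826


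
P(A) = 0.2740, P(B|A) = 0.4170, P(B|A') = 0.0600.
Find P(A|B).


P(B) = P(B|A)*P(A) + P(B|A')*P(A')
= 0.4170*0.2740 + 0.0600*0.7260
= 0.114258 + 0.043560 = 0.157818
P(A|B) = 0.114258/0.157818 = 0.7240

P(A|B) = 0.7240


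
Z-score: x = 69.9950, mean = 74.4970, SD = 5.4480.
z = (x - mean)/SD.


z = (69.9950 - 74.4970)/5.4480
= -4.5020/5.4480
= -0.8264

z = -0.8264


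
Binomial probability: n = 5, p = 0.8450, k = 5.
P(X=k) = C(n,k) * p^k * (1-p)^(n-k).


C(5,5) = 1
p^5 = 0.430808
(1-p)^0 = 1.000000
P = 1 * 0.430808 * 1.000000 = 0.4308

P(X=5) = 0.4308


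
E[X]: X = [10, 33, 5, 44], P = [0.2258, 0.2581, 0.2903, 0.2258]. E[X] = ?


E[X] = 10*0.2258 + 33*0.2581 + 5*0.2903 + 44*0.2258
= 2.2580 + 8.5173 + 1.4515 + 9.9352
= 22.1620

E[X] = 22.1620


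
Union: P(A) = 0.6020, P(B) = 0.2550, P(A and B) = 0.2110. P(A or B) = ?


P(A∪B) = 0.6020 + 0.2550 - 0.2110
= 0.8570 - 0.2110
= 0.6460

P(A∪B) = 0.6460


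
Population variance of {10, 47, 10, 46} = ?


Mean = 28.2500
Squared deviations: 333.0625, 351.5625, 333.0625, 315.0625
Sum = 1332.7500
Variance = 1332.7500/4 = 333.1875

Variance = 333.1875


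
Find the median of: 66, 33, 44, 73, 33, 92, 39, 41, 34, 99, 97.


Sorted: 33, 33, 34, 39, 41, 44, 66, 73, 92, 97, 99
n = 11 (odd)
Middle value = 44

Median = 44


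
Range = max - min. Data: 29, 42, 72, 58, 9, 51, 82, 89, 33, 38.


Max = 89, Min = 9
Range = 89 - 9 = 80

Range = 80


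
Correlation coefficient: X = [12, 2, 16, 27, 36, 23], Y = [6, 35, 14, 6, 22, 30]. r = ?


Mean X = 19.3333, Mean Y = 18.8333
SD X = 10.918893, SD Y = 11.171641
Cov = -29.111111
r = -29.111111/(10.918893*11.171641) = -0.2387

r = -0.2387


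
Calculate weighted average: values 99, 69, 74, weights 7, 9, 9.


Numerator = 99*7 + 69*9 + 74*9 = 1980
Denominator = 7 + 9 + 9 = 25
WM = 1980/25 = 79.2000

WM = 79.2000


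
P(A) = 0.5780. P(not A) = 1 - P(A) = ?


P(not A) = 1 - 0.5780 = 0.4220

P(not A) = 0.4220


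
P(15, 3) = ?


P(15,3) = 15!/12!
= 1307674368000/479001600
= 2730

P(15,3) = 2730


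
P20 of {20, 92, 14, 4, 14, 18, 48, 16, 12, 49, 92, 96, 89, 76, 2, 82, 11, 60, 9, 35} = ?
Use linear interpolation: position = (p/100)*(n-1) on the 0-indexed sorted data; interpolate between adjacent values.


Sorted: 2, 4, 9, 11, 12, 14, 14, 16, 18, 20, 35, 48, 49, 60, 76, 82, 89, 92, 92, 96
n = 20
Index = 20/100 * 19 = 3.8000
Lower = data[3] = 11, Upper = data[4] = 12
P20 = 11 + 0.8000*(1) = 11.8000

P20 = 11.8000


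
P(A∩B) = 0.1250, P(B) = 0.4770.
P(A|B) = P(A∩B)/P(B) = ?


P(A|B) = 0.1250/0.4770 = 0.2621

P(A|B) = 0.2621


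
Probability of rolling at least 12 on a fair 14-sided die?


Favorable outcomes (roll ≥ 12): 3
Total outcomes = 14
P = 3/14 = 0.2143

P = 0.2143


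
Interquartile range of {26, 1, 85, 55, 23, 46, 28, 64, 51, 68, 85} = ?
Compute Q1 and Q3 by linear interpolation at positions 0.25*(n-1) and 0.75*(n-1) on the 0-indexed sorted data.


Sorted: 1, 23, 26, 28, 46, 51, 55, 64, 68, 85, 85
Q1 (25th %ile) = 27.0000
Q3 (75th %ile) = 66.0000
IQR = 66.0000 - 27.0000 = 39.0000

IQR = 39.0000


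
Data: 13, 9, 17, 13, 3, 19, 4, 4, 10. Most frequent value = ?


Frequencies: 3:1, 4:2, 9:1, 10:1, 13:2, 17:1, 19:1
Max frequency = 2
Mode = 4, 13

Mode = 4, 13


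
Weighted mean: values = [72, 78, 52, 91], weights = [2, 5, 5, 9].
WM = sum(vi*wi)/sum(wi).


Numerator = 72*2 + 78*5 + 52*5 + 91*9 = 1613
Denominator = 2 + 5 + 5 + 9 = 21
WM = 1613/21 = 76.8095

WM = 76.8095


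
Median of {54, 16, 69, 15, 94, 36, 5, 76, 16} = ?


Sorted: 5, 15, 16, 16, 36, 54, 69, 76, 94
n = 9 (odd)
Middle value = 36

Median = 36


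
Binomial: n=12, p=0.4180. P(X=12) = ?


C(12,12) = 1
p^12 = 2.845217e-05
(1-p)^0 = 1.000000
P = 1 * 2.845217e-05 * 1.000000 = 2.8452e-05

P(X=12) = 2.8452e-05


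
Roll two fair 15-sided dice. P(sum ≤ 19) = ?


Total outcomes = 15×15 = 225
Favorable (sum ≤ 19): 159
P = 159/225 = 0.7067

P = 0.7067


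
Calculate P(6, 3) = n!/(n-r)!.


P(6,3) = 6!/3!
= 720/6
= 120

P(6,3) = 120


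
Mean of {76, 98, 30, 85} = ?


Sum = 76 + 98 + 30 + 85 = 289
n = 4
Mean = 289/4 = 72.2500

Mean = 72.2500


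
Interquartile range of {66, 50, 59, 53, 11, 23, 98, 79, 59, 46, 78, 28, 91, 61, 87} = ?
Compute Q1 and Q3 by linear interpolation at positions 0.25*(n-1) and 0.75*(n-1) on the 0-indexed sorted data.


Sorted: 11, 23, 28, 46, 50, 53, 59, 59, 61, 66, 78, 79, 87, 91, 98
Q1 (25th %ile) = 48.0000
Q3 (75th %ile) = 78.5000
IQR = 78.5000 - 48.0000 = 30.5000

IQR = 30.5000


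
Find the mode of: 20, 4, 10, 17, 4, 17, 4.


Frequencies: 4:3, 10:1, 17:2, 20:1
Max frequency = 3
Mode = 4

Mode = 4


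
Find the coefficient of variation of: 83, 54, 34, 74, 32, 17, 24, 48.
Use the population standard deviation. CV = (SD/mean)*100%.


Mean = 45.7500
SD = 22.0383
CV = (22.0383/45.7500)*100 = 48.1712%

CV = 48.1712%


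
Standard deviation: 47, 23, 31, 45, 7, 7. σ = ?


Mean = 26.6667
Variance = 259.2222
SD = sqrt(259.2222) = 16.1004

SD = 16.1004


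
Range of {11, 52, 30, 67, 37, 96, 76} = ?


Max = 96, Min = 11
Range = 96 - 11 = 85

Range = 85


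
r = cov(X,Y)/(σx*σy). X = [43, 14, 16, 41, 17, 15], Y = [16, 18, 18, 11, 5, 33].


Mean X = 24.3333, Mean Y = 16.8333
SD X = 12.538829, SD Y = 8.552128
Cov = -33.111111
r = -33.111111/(12.538829*8.552128) = -0.3088

r = -0.3088


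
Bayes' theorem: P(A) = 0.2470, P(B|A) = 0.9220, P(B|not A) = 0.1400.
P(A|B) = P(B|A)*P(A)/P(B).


P(B) = P(B|A)*P(A) + P(B|A')*P(A')
= 0.9220*0.2470 + 0.1400*0.7530
= 0.227734 + 0.105420 = 0.333154
P(A|B) = 0.227734/0.333154 = 0.6836

P(A|B) = 0.6836


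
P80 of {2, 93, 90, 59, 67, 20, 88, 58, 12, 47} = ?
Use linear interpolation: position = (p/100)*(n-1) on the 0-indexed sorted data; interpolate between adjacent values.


Sorted: 2, 12, 20, 47, 58, 59, 67, 88, 90, 93
n = 10
Index = 80/100 * 9 = 7.2000
Lower = data[7] = 88, Upper = data[8] = 90
P80 = 88 + 0.2000*(2) = 88.4000

P80 = 88.4000


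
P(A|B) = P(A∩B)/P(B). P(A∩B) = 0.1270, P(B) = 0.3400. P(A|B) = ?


P(A|B) = 0.1270/0.3400 = 0.3735

P(A|B) = 0.3735


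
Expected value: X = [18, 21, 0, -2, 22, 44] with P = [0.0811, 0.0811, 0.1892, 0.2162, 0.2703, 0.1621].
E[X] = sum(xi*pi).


E[X] = 18*0.0811 + 21*0.0811 + 0*0.1892 - 2*0.2162 + 22*0.2703 + 44*0.1621
= 1.4598 + 1.7031 + 0 - 0.4324 + 5.9466 + 7.1324
= 15.8095

E[X] = 15.8095


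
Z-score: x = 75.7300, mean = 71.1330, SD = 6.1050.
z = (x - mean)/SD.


z = (75.7300 - 71.1330)/6.1050
= 4.5970/6.1050
= 0.7530

z = 0.7530


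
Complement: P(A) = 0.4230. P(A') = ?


P(not A) = 1 - 0.4230 = 0.5770

P(not A) = 0.5770


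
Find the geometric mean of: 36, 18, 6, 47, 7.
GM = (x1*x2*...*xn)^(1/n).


Product = 36 × 18 × 6 × 47 × 7 = 1279152
GM = 1279152^(1/5) = 16.6489

GM = 16.6489


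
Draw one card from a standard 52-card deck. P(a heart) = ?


13 hearts in 52 cards
P = 13/52 = 0.2500

P = 0.2500


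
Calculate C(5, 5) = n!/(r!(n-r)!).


C(5,5) = 5!/(5! × 0!)
= 120/(120 × 1)
= 1

C(5,5) = 1


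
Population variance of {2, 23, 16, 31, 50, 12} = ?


Mean = 22.3333
Squared deviations: 413.4444, 0.4444, 40.1111, 75.1111, 765.4444, 106.7778
Sum = 1401.3333
Variance = 1401.3333/6 = 233.5556

Variance = 233.5556


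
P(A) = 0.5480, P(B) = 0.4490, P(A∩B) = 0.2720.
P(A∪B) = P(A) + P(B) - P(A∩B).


P(A∪B) = 0.5480 + 0.4490 - 0.2720
= 0.9970 - 0.2720
= 0.7250

P(A∪B) = 0.7250


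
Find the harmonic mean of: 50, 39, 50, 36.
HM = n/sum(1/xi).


Sum of reciprocals = 1/50 + 1/39 + 1/50 + 1/36 = 0.093419
HM = 4/0.093419 = 42.8179

HM = 42.8179


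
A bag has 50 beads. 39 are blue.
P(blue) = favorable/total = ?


P = 39/50 = 0.7800

P = 0.7800


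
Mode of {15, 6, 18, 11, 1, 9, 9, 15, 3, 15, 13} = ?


Frequencies: 1:1, 3:1, 6:1, 9:2, 11:1, 13:1, 15:3, 18:1
Max frequency = 3
Mode = 15

Mode = 15


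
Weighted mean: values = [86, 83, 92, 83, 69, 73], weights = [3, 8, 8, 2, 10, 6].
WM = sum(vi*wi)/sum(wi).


Numerator = 86*3 + 83*8 + 92*8 + 83*2 + 69*10 + 73*6 = 2952
Denominator = 3 + 8 + 8 + 2 + 10 + 6 = 37
WM = 2952/37 = 79.7838

WM = 79.7838


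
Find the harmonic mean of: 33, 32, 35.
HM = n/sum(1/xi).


Sum of reciprocals = 1/33 + 1/32 + 1/35 = 0.090124
HM = 3/0.090124 = 33.2873

HM = 33.2873


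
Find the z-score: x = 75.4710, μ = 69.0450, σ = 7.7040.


z = (75.4710 - 69.0450)/7.7040
= 6.4260/7.7040
= 0.8341

z = 0.8341


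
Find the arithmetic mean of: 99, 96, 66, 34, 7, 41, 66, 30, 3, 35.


Sum = 99 + 96 + 66 + 34 + 7 + 41 + 66 + 30 + 3 + 35 = 477
n = 10
Mean = 477/10 = 47.7000

Mean = 47.7000


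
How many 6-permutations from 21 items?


P(21,6) = 21!/15!
= 51090942171709440000/1307674368000
= 39070080

P(21,6) = 39070080


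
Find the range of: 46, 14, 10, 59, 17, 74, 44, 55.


Max = 74, Min = 10
Range = 74 - 10 = 64

Range = 64


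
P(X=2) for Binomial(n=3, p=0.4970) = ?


C(3,2) = 3
p^2 = 0.247009
(1-p)^1 = 0.503000
P = 3 * 0.247009 * 0.503000 = 0.3727

P(X=2) = 0.3727


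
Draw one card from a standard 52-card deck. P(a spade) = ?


13 spades in 52 cards
P = 13/52 = 0.2500

P = 0.2500


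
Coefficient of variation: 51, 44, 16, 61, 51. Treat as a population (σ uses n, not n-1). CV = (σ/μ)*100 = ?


Mean = 44.6000
SD = 15.2918
CV = (15.2918/44.6000)*100 = 34.2866%

CV = 34.2866%


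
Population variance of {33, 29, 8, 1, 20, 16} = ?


Mean = 17.8333
Squared deviations: 230.0278, 124.6944, 96.6944, 283.3611, 4.6944, 3.3611
Sum = 742.8333
Variance = 742.8333/6 = 123.8056

Variance = 123.8056


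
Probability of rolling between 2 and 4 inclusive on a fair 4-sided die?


Favorable outcomes (2 ≤ roll ≤ 4): 3
Total outcomes = 4
P = 3/4 = 0.7500

P = 0.7500


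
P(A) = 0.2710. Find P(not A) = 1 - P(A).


P(not A) = 1 - 0.2710 = 0.7290

P(not A) = 0.7290


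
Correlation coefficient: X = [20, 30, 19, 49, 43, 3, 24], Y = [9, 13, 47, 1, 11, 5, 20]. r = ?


Mean X = 26.8571, Mean Y = 15.1429
SD X = 14.376852, SD Y = 14.146464
Cov = -52.408163
r = -52.408163/(14.376852*14.146464) = -0.2577

r = -0.2577


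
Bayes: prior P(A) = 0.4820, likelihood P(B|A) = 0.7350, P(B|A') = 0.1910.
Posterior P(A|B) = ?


P(B) = P(B|A)*P(A) + P(B|A')*P(A')
= 0.7350*0.4820 + 0.1910*0.5180
= 0.354270 + 0.098938 = 0.453208
P(A|B) = 0.354270/0.453208 = 0.7817

P(A|B) = 0.7817


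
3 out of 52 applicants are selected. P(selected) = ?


P = 3/52 = 0.0577

P = 0.0577


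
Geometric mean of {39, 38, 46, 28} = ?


Product = 39 × 38 × 46 × 28 = 1908816
GM = 1908816^(1/4) = 37.1699

GM = 37.1699


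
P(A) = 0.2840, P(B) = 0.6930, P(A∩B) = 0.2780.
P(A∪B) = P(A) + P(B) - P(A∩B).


P(A∪B) = 0.2840 + 0.6930 - 0.2780
= 0.9770 - 0.2780
= 0.6990

P(A∪B) = 0.6990


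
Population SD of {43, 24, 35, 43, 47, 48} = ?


Mean = 40.0000
Variance = 68.6667
SD = sqrt(68.6667) = 8.2865

SD = 8.2865


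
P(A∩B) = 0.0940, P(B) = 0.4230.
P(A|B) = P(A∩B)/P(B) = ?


P(A|B) = 0.0940/0.4230 = 0.2222

P(A|B) = 0.2222


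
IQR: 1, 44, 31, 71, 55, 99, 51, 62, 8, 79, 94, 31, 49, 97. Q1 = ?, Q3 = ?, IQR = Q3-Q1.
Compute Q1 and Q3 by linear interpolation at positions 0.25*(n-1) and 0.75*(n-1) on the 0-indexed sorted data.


Sorted: 1, 8, 31, 31, 44, 49, 51, 55, 62, 71, 79, 94, 97, 99
Q1 (25th %ile) = 34.2500
Q3 (75th %ile) = 77.0000
IQR = 77.0000 - 34.2500 = 42.7500

IQR = 42.7500


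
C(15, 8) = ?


C(15,8) = 15!/(8! × 7!)
= 1307674368000/(40320 × 5040)
= 6435

C(15,8) = 6435


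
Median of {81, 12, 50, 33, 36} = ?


Sorted: 12, 33, 36, 50, 81
n = 5 (odd)
Middle value = 36

Median = 36


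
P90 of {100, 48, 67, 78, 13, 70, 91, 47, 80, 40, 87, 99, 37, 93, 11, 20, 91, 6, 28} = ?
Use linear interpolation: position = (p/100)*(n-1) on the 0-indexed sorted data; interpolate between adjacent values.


Sorted: 6, 11, 13, 20, 28, 37, 40, 47, 48, 67, 70, 78, 80, 87, 91, 91, 93, 99, 100
n = 19
Index = 90/100 * 18 = 16.2000
Lower = data[16] = 93, Upper = data[17] = 99
P90 = 93 + 0.2000*(6) = 94.2000

P90 = 94.2000


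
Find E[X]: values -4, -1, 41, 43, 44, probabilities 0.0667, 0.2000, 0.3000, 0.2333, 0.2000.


E[X] = -4*0.0667 - 1*0.2000 + 41*0.3000 + 43*0.2333 + 44*0.2000
= -0.2668 - 0.2000 + 12.3000 + 10.0319 + 8.8000
= 30.6651

E[X] = 30.6651


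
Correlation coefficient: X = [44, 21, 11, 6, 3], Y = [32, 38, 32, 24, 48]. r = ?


Mean X = 17.0000, Mean Y = 34.8000
SD X = 14.818907, SD Y = 7.959899
Cov = -22.400000
r = -22.400000/(14.818907*7.959899) = -0.1899

r = -0.1899


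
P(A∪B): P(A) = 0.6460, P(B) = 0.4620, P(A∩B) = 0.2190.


P(A∪B) = 0.6460 + 0.4620 - 0.2190
= 1.1080 - 0.2190
= 0.8890

P(A∪B) = 0.8890


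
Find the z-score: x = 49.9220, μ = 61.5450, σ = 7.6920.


z = (49.9220 - 61.5450)/7.6920
= -11.6230/7.6920
= -1.5111

z = -1.5111


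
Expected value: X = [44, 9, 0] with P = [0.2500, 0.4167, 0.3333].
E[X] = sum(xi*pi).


E[X] = 44*0.2500 + 9*0.4167 + 0*0.3333
= 11.0000 + 3.7503 + 0
= 14.7503

E[X] = 14.7503


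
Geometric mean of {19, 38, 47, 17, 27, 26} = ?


Product = 19 × 38 × 47 × 17 × 27 × 26 = 404968356
GM = 404968356^(1/6) = 27.2001

GM = 27.2001


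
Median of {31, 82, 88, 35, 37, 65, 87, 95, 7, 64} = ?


Sorted: 7, 31, 35, 37, 64, 65, 82, 87, 88, 95
n = 10 (even)
Middle values: 64 and 65
Median = (64+65)/2 = 64.5000

Median = 64.5000


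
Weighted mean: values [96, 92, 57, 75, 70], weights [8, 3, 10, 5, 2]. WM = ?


Numerator = 96*8 + 92*3 + 57*10 + 75*5 + 70*2 = 2129
Denominator = 8 + 3 + 10 + 5 + 2 = 28
WM = 2129/28 = 76.0357

WM = 76.0357


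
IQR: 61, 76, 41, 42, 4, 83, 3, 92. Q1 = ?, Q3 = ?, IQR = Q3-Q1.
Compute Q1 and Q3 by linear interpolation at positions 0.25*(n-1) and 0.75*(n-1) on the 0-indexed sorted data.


Sorted: 3, 4, 41, 42, 61, 76, 83, 92
Q1 (25th %ile) = 31.7500
Q3 (75th %ile) = 77.7500
IQR = 77.7500 - 31.7500 = 46.0000

IQR = 46.0000


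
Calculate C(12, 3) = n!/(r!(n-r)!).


C(12,3) = 12!/(3! × 9!)
= 479001600/(6 × 362880)
= 220

C(12,3) = 220


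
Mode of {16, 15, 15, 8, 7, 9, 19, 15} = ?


Frequencies: 7:1, 8:1, 9:1, 15:3, 16:1, 19:1
Max frequency = 3
Mode = 15

Mode = 15


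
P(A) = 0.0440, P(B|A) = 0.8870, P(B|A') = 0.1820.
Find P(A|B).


P(B) = P(B|A)*P(A) + P(B|A')*P(A')
= 0.8870*0.0440 + 0.1820*0.9560
= 0.039028 + 0.173992 = 0.213020
P(A|B) = 0.039028/0.213020 = 0.1832

P(A|B) = 0.1832


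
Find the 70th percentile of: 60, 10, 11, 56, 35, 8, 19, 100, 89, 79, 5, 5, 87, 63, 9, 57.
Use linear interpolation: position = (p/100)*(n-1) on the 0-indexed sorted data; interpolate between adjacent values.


Sorted: 5, 5, 8, 9, 10, 11, 19, 35, 56, 57, 60, 63, 79, 87, 89, 100
n = 16
Index = 70/100 * 15 = 10.5000
Lower = data[10] = 60, Upper = data[11] = 63
P70 = 60 + 0.5000*(3) = 61.5000

P70 = 61.5000


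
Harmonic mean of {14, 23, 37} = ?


Sum of reciprocals = 1/14 + 1/23 + 1/37 = 0.141934
HM = 3/0.141934 = 21.1366

HM = 21.1366


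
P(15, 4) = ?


P(15,4) = 15!/11!
= 1307674368000/39916800
= 32760

P(15,4) = 32760


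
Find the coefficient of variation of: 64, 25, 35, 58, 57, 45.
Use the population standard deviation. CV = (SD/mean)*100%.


Mean = 47.3333
SD = 13.7921
CV = (13.7921/47.3333)*100 = 29.1383%

CV = 29.1383%


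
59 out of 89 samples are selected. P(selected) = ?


P = 59/89 = 0.6629

P = 0.6629


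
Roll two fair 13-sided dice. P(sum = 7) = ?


Total outcomes = 13×13 = 169
Favorable (sum = 7): 6
P = 6/169 = 0.0355

P = 0.0355


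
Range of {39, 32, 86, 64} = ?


Max = 86, Min = 32
Range = 86 - 32 = 54

Range = 54


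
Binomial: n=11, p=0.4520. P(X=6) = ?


C(11,6) = 462
p^6 = 0.008528
(1-p)^5 = 0.049420
P = 462 * 0.008528 * 0.049420 = 0.1947

P(X=6) = 0.1947


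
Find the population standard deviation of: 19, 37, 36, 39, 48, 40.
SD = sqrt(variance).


Mean = 36.5000
Variance = 76.2500
SD = sqrt(76.2500) = 8.7321

SD = 8.7321


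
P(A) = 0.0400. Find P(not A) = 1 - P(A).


P(not A) = 1 - 0.0400 = 0.9600

P(not A) = 0.9600


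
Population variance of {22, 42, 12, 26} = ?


Mean = 25.5000
Squared deviations: 12.2500, 272.2500, 182.2500, 0.2500
Sum = 467.0000
Variance = 467.0000/4 = 116.7500

Variance = 116.7500


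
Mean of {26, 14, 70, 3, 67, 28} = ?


Sum = 26 + 14 + 70 + 3 + 67 + 28 = 208
n = 6
Mean = 208/6 = 34.6667

Mean = 34.6667


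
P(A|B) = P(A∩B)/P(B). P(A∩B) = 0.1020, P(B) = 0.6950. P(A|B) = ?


P(A|B) = 0.1020/0.6950 = 0.1468

P(A|B) = 0.1468


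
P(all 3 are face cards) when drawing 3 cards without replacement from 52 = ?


P(all face cards) = (12/52) × (11/51) × (10/50)
= 0.0100

P = 0.0100


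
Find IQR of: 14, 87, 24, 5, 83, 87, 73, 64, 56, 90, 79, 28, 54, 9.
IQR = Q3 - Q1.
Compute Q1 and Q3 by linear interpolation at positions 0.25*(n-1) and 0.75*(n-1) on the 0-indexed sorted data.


Sorted: 5, 9, 14, 24, 28, 54, 56, 64, 73, 79, 83, 87, 87, 90
Q1 (25th %ile) = 25.0000
Q3 (75th %ile) = 82.0000
IQR = 82.0000 - 25.0000 = 57.0000

IQR = 57.0000


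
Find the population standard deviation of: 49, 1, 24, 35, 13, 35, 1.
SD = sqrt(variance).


Mean = 22.5714
Variance = 290.2449
SD = sqrt(290.2449) = 17.0366

SD = 17.0366


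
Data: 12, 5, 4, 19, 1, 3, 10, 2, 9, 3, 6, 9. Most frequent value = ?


Frequencies: 1:1, 2:1, 3:2, 4:1, 5:1, 6:1, 9:2, 10:1, 12:1, 19:1
Max frequency = 2
Mode = 3, 9

Mode = 3, 9


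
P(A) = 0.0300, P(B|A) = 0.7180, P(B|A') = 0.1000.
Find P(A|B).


P(B) = P(B|A)*P(A) + P(B|A')*P(A')
= 0.7180*0.0300 + 0.1000*0.9700
= 0.021540 + 0.097000 = 0.118540
P(A|B) = 0.021540/0.118540 = 0.1817

P(A|B) = 0.1817
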